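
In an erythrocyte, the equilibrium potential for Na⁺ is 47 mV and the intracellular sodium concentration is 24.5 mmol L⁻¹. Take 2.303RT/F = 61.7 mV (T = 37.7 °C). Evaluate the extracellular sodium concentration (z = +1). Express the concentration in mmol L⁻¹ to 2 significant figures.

Nernst: E = (61.7/1) · log₁₀([out]/[in]), so log₁₀([out]/[in]) = 47.0 × 1 / 61.7 = 0.7618.
[out]/[in] = 10^(0.7618) = 5.778.
[out] = 5.778 × 24.5 = 141.6 mmol L⁻¹.

140 mmol L⁻¹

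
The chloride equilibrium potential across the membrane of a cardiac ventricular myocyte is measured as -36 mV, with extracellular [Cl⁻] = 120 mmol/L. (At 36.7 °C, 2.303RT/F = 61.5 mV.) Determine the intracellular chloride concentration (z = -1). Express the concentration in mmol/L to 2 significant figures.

31 mmol/L

Nernst: E = (61.5/-1) · log₁₀([out]/[in]), so log₁₀([out]/[in]) = -36.0 × -1 / 61.5 = 0.5854.
[out]/[in] = 10^(0.5854) = 3.849.
[in] = 120 / 3.849 = 31.18 mmol/L.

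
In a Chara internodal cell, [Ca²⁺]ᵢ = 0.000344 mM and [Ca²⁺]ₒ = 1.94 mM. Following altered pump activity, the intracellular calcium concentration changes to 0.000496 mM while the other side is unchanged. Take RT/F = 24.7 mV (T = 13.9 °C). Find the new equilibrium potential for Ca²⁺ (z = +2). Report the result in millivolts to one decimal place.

102.2 mV

After the shift: [Ca²⁺]_out = 1.94, [Ca²⁺]_in = 0.000496 mM.
E_new = (24.7/2)·ln(1.94/0.000496) = 12.35 · (8.2716) = 102.15 mV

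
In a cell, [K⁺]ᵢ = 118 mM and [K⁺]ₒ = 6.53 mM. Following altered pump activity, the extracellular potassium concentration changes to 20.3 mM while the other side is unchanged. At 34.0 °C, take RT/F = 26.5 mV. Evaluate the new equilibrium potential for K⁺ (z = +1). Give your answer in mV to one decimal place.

After the shift: [K⁺]_out = 20.3, [K⁺]_in = 118 mM.
E_new = (26.5/1)·ln(20.3/118) = 26.50 · (-1.7601) = -46.64 mV

-46.6 mV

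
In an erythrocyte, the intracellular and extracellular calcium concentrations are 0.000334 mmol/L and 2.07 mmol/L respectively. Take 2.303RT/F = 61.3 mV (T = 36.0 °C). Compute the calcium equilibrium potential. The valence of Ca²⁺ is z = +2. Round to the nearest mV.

116 mV

E = (61.3/z) · log₁₀([Ca²⁺]_out/[Ca²⁺]_in) with z = +2.
= (61.3/2) · log₁₀(2.07/0.000334) = 30.65 · log₁₀(6198)
= 30.65 · (3.7922) = 116.23 mV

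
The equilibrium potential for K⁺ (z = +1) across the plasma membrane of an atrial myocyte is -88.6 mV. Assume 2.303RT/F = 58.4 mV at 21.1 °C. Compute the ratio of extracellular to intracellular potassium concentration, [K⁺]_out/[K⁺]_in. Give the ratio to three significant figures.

0.0304

log₁₀([out]/[in]) = E·z/(58.4) = -88.6 × 1 / 58.4 = -1.5171
[out]/[in] = 10^(-1.5171) = 0.0304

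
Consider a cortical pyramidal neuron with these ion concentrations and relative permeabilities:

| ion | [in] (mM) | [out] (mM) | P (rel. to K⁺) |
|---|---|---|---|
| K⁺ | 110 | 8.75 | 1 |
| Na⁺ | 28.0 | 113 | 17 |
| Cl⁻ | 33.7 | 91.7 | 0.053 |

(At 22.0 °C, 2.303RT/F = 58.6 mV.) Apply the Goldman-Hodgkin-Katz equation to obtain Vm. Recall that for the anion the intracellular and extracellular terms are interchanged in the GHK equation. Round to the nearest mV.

30 mV

Vm = 58.6 · log₁₀[(Σ P·[cation]ₒ + Σ P·[anion]ᵢ) / (Σ P·[cation]ᵢ + Σ P·[anion]ₒ)]
Numerator = 1×8.75 + 17×113 + 0.053×33.7 = 1932
Denominator = 1×110 + 17×28.0 + 0.053×91.7 = 590.9
Vm = 58.6 · log₁₀(3.269) = 58.6 × (0.5144) = 30.14 mV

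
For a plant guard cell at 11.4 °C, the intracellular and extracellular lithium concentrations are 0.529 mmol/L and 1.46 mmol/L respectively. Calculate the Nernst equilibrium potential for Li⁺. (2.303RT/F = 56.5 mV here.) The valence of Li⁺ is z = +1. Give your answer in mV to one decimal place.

24.9 mV

E = (56.5/z) · log₁₀([Li⁺]_out/[Li⁺]_in) with z = +1.
= (56.5/1) · log₁₀(1.46/0.529) = 56.50 · log₁₀(2.76)
= 56.50 · (0.4409) = 24.91 mV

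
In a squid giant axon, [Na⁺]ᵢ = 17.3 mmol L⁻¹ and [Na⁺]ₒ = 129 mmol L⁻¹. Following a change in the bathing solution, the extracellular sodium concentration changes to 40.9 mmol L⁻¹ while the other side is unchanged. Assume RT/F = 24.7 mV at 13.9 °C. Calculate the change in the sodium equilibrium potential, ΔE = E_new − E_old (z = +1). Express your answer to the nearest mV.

-28 mV

E_old = (24.7/1)·ln(129/17.3) = 49.62 mV
E_new = (24.7/1)·ln(40.9/17.3) = 21.25 mV
ΔE = 21.25 − (49.62) = -28.37 mV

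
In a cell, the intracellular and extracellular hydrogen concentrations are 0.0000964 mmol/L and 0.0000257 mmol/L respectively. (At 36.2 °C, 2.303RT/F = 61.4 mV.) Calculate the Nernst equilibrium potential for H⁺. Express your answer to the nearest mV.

E = (61.4/z) · log₁₀([H⁺]_out/[H⁺]_in) with z = +1.
= (61.4/1) · log₁₀(0.0000257/0.0000964) = 61.40 · log₁₀(0.2666)
= 61.40 · (-0.5741) = -35.25 mV

-35 mV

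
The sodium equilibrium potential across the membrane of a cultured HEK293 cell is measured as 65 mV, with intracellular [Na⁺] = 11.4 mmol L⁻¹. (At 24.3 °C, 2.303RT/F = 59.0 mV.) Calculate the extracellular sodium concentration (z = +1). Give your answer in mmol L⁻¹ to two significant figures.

140 mmol L⁻¹

Nernst: E = (59.0/1) · log₁₀([out]/[in]), so log₁₀([out]/[in]) = 65.0 × 1 / 59.0 = 1.1017.
[out]/[in] = 10^(1.1017) = 12.64.
[out] = 12.64 × 11.4 = 144.1 mmol L⁻¹.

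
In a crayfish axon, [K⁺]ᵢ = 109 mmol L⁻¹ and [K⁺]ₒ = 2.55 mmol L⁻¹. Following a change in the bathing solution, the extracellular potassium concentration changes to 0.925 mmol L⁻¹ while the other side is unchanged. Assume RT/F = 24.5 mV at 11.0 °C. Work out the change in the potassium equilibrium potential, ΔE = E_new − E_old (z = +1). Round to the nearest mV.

E_old = (24.5/1)·ln(2.55/109) = -92.00 mV
E_new = (24.5/1)·ln(0.925/109) = -116.85 mV
ΔE = -116.85 − (-92.00) = -24.84 mV

-25 mV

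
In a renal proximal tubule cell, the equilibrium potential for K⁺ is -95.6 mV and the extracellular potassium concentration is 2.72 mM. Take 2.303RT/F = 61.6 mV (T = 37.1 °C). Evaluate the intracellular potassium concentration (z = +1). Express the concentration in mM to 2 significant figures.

97 mM

Nernst: E = (61.6/1) · log₁₀([out]/[in]), so log₁₀([out]/[in]) = -95.6 × 1 / 61.6 = -1.5519.
[out]/[in] = 10^(-1.5519) = 0.02806.
[in] = 2.72 / 0.02806 = 96.94 mM.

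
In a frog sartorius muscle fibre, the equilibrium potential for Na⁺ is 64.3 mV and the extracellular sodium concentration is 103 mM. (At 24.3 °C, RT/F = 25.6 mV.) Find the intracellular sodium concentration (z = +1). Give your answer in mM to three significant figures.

8.36 mM

Nernst: E = (25.6/1) · ln([out]/[in]), so ln([out]/[in]) = 64.3 × 1 / 25.6 = 2.5117.
[out]/[in] = e^(2.5117) = 12.33.
[in] = 103 / 12.33 = 8.356 mM.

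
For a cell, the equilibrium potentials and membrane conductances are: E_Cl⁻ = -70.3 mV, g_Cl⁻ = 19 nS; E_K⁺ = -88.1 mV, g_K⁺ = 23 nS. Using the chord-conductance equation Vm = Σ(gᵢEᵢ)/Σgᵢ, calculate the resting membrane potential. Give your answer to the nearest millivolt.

Σ gᵢEᵢ = 19·(-70.3) + 23·(-88.1) = -3362.00
Σ gᵢ = 19 + 23 = 42
Vm = -3362.00 / 42 = -80.05 mV

-80 mV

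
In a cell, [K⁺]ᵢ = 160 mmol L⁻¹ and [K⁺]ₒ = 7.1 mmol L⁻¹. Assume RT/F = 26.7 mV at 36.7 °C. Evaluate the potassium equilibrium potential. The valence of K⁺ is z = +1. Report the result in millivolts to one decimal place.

-83.2 mV

E = (26.7/z) · ln([K⁺]_out/[K⁺]_in) with z = +1.
= (26.7/1) · ln(7.1/160) = 26.70 · ln(0.04437)
= 26.70 · (-3.1151) = -83.17 mV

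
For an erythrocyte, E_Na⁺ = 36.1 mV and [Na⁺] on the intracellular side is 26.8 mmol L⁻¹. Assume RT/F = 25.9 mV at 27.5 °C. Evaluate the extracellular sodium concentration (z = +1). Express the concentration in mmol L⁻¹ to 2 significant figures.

110 mmol L⁻¹

Nernst: E = (25.9/1) · ln([out]/[in]), so ln([out]/[in]) = 36.1 × 1 / 25.9 = 1.3938.
[out]/[in] = e^(1.3938) = 4.03.
[out] = 4.03 × 26.8 = 108 mmol L⁻¹.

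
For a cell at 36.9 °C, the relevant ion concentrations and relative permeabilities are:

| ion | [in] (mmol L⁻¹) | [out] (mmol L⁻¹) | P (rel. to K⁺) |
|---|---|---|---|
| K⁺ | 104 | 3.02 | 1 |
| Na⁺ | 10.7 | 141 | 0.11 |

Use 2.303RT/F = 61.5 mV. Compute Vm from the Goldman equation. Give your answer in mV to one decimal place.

-46.4 mV

Vm = 61.5 · log₁₀[(Σ P·[cation]ₒ + Σ P·[anion]ᵢ) / (Σ P·[cation]ᵢ + Σ P·[anion]ₒ)]
Numerator = 1×3.02 + 0.11×141 = 18.53
Denominator = 1×104 + 0.11×10.7 = 105.2
Vm = 61.5 · log₁₀(0.17618) = 61.5 × (-0.7540) = -46.37 mV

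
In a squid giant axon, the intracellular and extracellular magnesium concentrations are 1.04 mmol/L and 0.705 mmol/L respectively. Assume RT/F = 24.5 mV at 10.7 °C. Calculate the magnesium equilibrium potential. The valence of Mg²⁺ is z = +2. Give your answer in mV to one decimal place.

-4.8 mV

E = (24.5/z) · ln([Mg²⁺]_out/[Mg²⁺]_in) with z = +2.
= (24.5/2) · ln(0.705/1.04) = 12.25 · ln(0.6779)
= 12.25 · (-0.3888) = -4.76 mV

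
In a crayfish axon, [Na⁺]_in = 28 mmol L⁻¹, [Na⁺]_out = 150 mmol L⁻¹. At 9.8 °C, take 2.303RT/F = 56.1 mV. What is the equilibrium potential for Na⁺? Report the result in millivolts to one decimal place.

40.9 mV

E = (56.1/z) · log₁₀([Na⁺]_out/[Na⁺]_in) with z = +1.
= (56.1/1) · log₁₀(150/28) = 56.10 · log₁₀(5.357)
= 56.10 · (0.7289) = 40.89 mV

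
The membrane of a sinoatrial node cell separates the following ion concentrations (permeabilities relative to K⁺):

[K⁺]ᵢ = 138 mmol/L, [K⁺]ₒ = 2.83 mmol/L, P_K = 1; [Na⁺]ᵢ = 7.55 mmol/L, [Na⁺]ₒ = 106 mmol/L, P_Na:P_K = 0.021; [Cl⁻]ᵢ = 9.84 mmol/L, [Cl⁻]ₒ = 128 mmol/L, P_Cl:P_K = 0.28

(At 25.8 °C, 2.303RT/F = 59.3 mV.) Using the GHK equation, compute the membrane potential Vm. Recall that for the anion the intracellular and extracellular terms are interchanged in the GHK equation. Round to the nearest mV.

Vm = 59.3 · log₁₀[(Σ P·[cation]ₒ + Σ P·[anion]ᵢ) / (Σ P·[cation]ᵢ + Σ P·[anion]ₒ)]
Numerator = 1×2.83 + 0.021×106 + 0.28×9.84 = 7.811
Denominator = 1×138 + 0.021×7.55 + 0.28×128 = 174
Vm = 59.3 · log₁₀(0.044892) = 59.3 × (-1.3478) = -79.93 mV

-80 mV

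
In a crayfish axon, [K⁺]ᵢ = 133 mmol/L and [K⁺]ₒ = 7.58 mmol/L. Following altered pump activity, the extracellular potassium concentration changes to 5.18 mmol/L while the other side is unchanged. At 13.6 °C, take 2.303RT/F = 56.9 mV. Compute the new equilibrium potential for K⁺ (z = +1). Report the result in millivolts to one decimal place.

After the shift: [K⁺]_out = 5.18, [K⁺]_in = 133 mmol/L.
E_new = (56.9/1)·log₁₀(5.18/133) = 56.90 · (-1.4095) = -80.20 mV

-80.2 mV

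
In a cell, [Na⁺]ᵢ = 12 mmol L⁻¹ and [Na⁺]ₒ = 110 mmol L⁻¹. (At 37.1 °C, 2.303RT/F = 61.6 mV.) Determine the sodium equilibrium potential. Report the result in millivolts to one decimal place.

59.3 mV

E = (61.6/z) · log₁₀([Na⁺]_out/[Na⁺]_in) with z = +1.
= (61.6/1) · log₁₀(110/12) = 61.60 · log₁₀(9.167)
= 61.60 · (0.9622) = 59.27 mV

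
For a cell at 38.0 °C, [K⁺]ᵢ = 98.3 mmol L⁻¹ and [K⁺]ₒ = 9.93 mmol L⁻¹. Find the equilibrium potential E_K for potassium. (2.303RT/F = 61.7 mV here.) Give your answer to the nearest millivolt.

E = (61.7/z) · log₁₀([K⁺]_out/[K⁺]_in) with z = +1.
= (61.7/1) · log₁₀(9.93/98.3) = 61.70 · log₁₀(0.101)
= 61.70 · (-0.9956) = -61.43 mV

-61 mV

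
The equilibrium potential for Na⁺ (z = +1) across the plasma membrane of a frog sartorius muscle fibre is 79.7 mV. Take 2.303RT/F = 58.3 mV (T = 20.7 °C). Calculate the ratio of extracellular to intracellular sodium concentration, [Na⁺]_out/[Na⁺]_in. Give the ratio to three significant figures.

log₁₀([out]/[in]) = E·z/(58.3) = 79.7 × 1 / 58.3 = 1.3671
[out]/[in] = 10^(1.3671) = 23.28

23.3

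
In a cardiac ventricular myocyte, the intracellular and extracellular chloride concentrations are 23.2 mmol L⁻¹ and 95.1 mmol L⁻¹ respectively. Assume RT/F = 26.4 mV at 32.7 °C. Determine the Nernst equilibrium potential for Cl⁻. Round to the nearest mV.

-37 mV

E = (26.4/z) · ln([Cl⁻]_out/[Cl⁻]_in) with z = -1.
For an anion, dividing by z = -1 reverses the sign.
= (26.4/-1) · ln(95.1/23.2) = -26.40 · ln(4.099)
= -26.40 · (1.4108) = -37.24 mV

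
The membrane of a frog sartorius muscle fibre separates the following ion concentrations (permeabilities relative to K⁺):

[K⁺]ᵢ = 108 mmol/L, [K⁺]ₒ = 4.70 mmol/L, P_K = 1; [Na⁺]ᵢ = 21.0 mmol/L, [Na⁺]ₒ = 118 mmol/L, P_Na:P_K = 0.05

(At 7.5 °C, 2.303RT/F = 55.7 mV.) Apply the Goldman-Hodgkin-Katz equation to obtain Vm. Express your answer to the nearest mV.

-56 mV

Vm = 55.7 · log₁₀[(Σ P·[cation]ₒ + Σ P·[anion]ᵢ) / (Σ P·[cation]ᵢ + Σ P·[anion]ₒ)]
Numerator = 1×4.70 + 0.05×118 = 10.6
Denominator = 1×108 + 0.05×21.0 = 109
Vm = 55.7 · log₁₀(0.097203) = 55.7 × (-1.0123) = -56.39 mV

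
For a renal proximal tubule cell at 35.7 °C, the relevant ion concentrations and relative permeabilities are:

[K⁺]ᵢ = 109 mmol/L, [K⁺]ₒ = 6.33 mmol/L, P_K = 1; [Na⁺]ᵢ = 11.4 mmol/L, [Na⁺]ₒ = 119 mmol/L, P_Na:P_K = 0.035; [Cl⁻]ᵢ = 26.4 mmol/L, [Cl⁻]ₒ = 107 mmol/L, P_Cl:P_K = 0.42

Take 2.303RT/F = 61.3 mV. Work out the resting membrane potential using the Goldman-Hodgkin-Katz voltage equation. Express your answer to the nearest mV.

Vm = 61.3 · log₁₀[(Σ P·[cation]ₒ + Σ P·[anion]ᵢ) / (Σ P·[cation]ᵢ + Σ P·[anion]ₒ)]
Numerator = 1×6.33 + 0.035×119 + 0.42×26.4 = 21.58
Denominator = 1×109 + 0.035×11.4 + 0.42×107 = 154.3
Vm = 61.3 · log₁₀(0.13984) = 61.3 × (-0.8544) = -52.37 mV

-52 mV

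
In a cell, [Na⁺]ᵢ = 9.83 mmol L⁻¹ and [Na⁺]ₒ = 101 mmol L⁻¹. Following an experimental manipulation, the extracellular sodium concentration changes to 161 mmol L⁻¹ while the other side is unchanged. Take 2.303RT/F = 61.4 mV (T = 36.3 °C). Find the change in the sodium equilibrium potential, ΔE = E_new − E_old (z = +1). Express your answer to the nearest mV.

E_old = (61.4/1)·log₁₀(101/9.83) = 62.12 mV
E_new = (61.4/1)·log₁₀(161/9.83) = 74.56 mV
ΔE = 74.56 − (62.12) = 12.43 mV

12 mV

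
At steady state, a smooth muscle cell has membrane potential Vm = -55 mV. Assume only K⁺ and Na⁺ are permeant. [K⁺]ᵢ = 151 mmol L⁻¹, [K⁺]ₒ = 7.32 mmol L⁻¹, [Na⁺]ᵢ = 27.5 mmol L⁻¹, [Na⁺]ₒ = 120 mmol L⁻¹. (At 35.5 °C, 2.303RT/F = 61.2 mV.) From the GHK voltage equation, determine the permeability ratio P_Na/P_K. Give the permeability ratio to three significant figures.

0.101

Let α = P_Na/P_K. GHK: Vm = 61.2·log₁₀[(Kₒ + α·Naₒ)/(Kᵢ + α·Naᵢ)].
10^(Vm/61.2) = 10^(-55.0/61.2) = 0.12627
So 0.12627·(Kᵢ + α·Naᵢ) = Kₒ + α·Naₒ → α = (0.12627·151.0 − 7.32) / (120.0 − 0.12627·27.5)
α = (19.07 − 7.32) / (120.0 − 3.472) = 11.75/116.5 = 0.1008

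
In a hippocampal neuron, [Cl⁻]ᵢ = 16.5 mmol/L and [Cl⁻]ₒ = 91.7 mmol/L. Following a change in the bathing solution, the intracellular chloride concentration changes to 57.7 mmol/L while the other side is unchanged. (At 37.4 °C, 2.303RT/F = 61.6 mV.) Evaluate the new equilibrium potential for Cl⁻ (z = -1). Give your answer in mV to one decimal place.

-12.4 mV

After the shift: [Cl⁻]_out = 91.7, [Cl⁻]_in = 57.7 mmol/L.
E_new = (61.6/-1)·log₁₀(91.7/57.7) = -61.60 · (0.2012) = -12.39 mV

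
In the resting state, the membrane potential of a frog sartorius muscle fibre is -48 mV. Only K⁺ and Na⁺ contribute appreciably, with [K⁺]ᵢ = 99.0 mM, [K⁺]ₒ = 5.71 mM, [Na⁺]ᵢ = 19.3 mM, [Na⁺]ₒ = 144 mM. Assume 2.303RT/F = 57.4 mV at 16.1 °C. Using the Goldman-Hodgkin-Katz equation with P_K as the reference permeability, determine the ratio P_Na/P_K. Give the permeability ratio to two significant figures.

0.062

Let α = P_Na/P_K. GHK: Vm = 57.4·log₁₀[(Kₒ + α·Naₒ)/(Kᵢ + α·Naᵢ)].
10^(Vm/57.4) = 10^(-48.0/57.4) = 0.1458
So 0.1458·(Kᵢ + α·Naᵢ) = Kₒ + α·Naₒ → α = (0.1458·99.0 − 5.71) / (144.0 − 0.1458·19.3)
α = (14.43 − 5.71) / (144.0 − 2.814) = 8.724/141.2 = 0.06179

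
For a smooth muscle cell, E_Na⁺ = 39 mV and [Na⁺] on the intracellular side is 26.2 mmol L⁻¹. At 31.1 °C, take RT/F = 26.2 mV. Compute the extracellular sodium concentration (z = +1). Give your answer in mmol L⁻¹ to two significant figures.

120 mmol L⁻¹

Nernst: E = (26.2/1) · ln([out]/[in]), so ln([out]/[in]) = 39.0 × 1 / 26.2 = 1.4885.
[out]/[in] = e^(1.4885) = 4.431.
[out] = 4.431 × 26.2 = 116.1 mmol L⁻¹.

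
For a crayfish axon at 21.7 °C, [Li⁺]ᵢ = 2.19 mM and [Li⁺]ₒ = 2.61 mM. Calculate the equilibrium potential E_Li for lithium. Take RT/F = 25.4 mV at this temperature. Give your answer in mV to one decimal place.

4.5 mV

E = (25.4/z) · ln([Li⁺]_out/[Li⁺]_in) with z = +1.
= (25.4/1) · ln(2.61/2.19) = 25.40 · ln(1.192)
= 25.40 · (0.1754) = 4.46 mV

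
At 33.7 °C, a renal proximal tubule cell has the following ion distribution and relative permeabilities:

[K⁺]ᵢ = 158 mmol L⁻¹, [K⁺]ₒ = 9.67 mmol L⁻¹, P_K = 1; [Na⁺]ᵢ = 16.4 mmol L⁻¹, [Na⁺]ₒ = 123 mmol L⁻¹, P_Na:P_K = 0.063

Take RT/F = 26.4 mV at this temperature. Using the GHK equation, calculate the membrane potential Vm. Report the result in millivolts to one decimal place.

Vm = 26.4 · ln[(Σ P·[cation]ₒ + Σ P·[anion]ᵢ) / (Σ P·[cation]ᵢ + Σ P·[anion]ₒ)]
Numerator = 1×9.67 + 0.063×123 = 17.42
Denominator = 1×158 + 0.063×16.4 = 159
Vm = 26.4 · ln(0.10953) = 26.4 × (-2.2116) = -58.38 mV

-58.4 mV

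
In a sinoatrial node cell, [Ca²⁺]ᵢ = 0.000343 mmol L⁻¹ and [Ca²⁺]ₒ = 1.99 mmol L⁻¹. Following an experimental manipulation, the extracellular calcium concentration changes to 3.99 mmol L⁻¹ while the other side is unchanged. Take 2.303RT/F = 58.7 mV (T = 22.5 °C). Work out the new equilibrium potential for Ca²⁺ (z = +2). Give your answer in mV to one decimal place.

After the shift: [Ca²⁺]_out = 3.99, [Ca²⁺]_in = 0.000343 mmol L⁻¹.
E_new = (58.7/2)·log₁₀(3.99/0.000343) = 29.35 · (4.0657) = 119.33 mV

119.3 mV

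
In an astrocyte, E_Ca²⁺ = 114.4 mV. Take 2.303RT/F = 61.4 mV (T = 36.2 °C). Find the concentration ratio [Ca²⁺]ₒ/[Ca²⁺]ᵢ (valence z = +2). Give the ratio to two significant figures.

log₁₀([out]/[in]) = E·z/(61.4) = 114.4 × 2 / 61.4 = 3.7264
[out]/[in] = 10^(3.7264) = 5326

5300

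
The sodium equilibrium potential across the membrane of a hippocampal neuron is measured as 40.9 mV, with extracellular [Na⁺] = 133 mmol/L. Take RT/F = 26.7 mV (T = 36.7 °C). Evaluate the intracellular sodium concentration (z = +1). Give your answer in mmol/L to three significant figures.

28.7 mmol/L

Nernst: E = (26.7/1) · ln([out]/[in]), so ln([out]/[in]) = 40.9 × 1 / 26.7 = 1.5318.
[out]/[in] = e^(1.5318) = 4.627.
[in] = 133 / 4.627 = 28.75 mmol/L.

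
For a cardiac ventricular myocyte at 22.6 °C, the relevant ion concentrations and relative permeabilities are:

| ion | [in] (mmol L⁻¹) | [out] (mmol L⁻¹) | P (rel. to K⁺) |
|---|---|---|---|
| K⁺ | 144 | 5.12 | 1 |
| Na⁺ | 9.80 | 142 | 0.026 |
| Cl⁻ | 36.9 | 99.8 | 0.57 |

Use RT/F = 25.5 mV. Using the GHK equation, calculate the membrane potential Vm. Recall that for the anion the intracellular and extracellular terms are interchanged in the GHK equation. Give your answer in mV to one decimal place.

Vm = 25.5 · ln[(Σ P·[cation]ₒ + Σ P·[anion]ᵢ) / (Σ P·[cation]ᵢ + Σ P·[anion]ₒ)]
Numerator = 1×5.12 + 0.026×142 + 0.57×36.9 = 29.84
Denominator = 1×144 + 0.026×9.80 + 0.57×99.8 = 201.1
Vm = 25.5 · ln(0.14838) = 25.5 × (-1.9080) = -48.65 mV

-48.7 mV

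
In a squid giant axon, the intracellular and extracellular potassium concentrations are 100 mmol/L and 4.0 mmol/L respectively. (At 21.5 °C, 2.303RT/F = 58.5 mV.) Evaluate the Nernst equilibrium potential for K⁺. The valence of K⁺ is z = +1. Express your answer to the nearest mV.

E = (58.5/z) · log₁₀([K⁺]_out/[K⁺]_in) with z = +1.
= (58.5/1) · log₁₀(4.0/100) = 58.50 · log₁₀(0.04)
= 58.50 · (-1.3979) = -81.78 mV

-82 mV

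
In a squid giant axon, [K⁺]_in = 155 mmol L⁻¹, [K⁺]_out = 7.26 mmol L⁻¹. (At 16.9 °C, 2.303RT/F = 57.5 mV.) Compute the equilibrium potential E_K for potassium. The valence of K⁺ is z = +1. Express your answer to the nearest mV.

E = (57.5/z) · log₁₀([K⁺]_out/[K⁺]_in) with z = +1.
= (57.5/1) · log₁₀(7.26/155) = 57.50 · log₁₀(0.04684)
= 57.50 · (-1.3294) = -76.44 mV

-76 mV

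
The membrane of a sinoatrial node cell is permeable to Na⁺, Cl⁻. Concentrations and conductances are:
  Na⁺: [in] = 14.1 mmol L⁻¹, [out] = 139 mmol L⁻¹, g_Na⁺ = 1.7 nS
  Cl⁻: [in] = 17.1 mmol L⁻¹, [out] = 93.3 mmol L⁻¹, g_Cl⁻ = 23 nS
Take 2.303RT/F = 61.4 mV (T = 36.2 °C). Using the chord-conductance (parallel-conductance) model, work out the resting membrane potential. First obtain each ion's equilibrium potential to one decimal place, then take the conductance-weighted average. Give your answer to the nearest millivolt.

E_Na⁺ = (61.4/1)·log₁₀(139/14.1) = 61.0 mV
E_Cl⁻ = (61.4/-1)·log₁₀(93.3/17.1) = -45.2 mV
Vm = (Σ gᵢEᵢ)/(Σ gᵢ) = (1.7·61.0 + 23·-45.2) / (1.7 + 23)
= -935.90 / 24.7 = -37.89 mV

-38 mV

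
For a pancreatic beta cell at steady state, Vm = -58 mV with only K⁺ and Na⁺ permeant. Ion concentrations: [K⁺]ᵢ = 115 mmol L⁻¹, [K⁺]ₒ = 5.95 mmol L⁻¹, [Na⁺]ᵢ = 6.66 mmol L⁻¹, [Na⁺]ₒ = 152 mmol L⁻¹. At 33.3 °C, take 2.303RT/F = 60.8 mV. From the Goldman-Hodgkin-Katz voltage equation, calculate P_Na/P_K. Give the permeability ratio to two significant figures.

0.045

Let α = P_Na/P_K. GHK: Vm = 60.8·log₁₀[(Kₒ + α·Naₒ)/(Kᵢ + α·Naᵢ)].
10^(Vm/60.8) = 10^(-58.0/60.8) = 0.11119
So 0.11119·(Kᵢ + α·Naᵢ) = Kₒ + α·Naₒ → α = (0.11119·115.0 − 5.95) / (152.0 − 0.11119·6.66)
α = (12.79 − 5.95) / (152.0 − 0.7405) = 6.836/151.3 = 0.0452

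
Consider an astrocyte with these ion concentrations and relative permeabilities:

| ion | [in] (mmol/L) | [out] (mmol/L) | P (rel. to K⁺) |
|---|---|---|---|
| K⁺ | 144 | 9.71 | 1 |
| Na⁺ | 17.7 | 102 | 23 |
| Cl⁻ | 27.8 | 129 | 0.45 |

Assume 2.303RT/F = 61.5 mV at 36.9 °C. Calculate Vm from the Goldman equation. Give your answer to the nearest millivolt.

Vm = 61.5 · log₁₀[(Σ P·[cation]ₒ + Σ P·[anion]ᵢ) / (Σ P·[cation]ᵢ + Σ P·[anion]ₒ)]
Numerator = 1×9.71 + 23×102 + 0.45×27.8 = 2368
Denominator = 1×144 + 23×17.7 + 0.45×129 = 609.1
Vm = 61.5 · log₁₀(3.8877) = 61.5 × (0.5897) = 36.27 mV

36 mV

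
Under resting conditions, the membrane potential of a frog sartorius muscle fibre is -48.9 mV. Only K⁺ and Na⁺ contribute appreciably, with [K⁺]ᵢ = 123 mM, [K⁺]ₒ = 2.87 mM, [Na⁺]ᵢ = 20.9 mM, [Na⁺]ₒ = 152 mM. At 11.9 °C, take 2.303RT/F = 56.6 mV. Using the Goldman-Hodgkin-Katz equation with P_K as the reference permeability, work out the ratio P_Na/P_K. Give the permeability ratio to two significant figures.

Let α = P_Na/P_K. GHK: Vm = 56.6·log₁₀[(Kₒ + α·Naₒ)/(Kᵢ + α·Naᵢ)].
10^(Vm/56.6) = 10^(-48.9/56.6) = 0.13679
So 0.13679·(Kᵢ + α·Naᵢ) = Kₒ + α·Naₒ → α = (0.13679·123.0 − 2.87) / (152.0 − 0.13679·20.9)
α = (16.82 − 2.87) / (152.0 − 2.859) = 13.95/149.1 = 0.09357

0.094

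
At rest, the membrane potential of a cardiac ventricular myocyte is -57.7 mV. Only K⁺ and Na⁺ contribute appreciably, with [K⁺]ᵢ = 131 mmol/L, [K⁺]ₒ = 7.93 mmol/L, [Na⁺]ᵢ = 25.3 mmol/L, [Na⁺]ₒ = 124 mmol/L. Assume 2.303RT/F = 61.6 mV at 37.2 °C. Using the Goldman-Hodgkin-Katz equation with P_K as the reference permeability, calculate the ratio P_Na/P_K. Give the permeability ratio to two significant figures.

Let α = P_Na/P_K. GHK: Vm = 61.6·log₁₀[(Kₒ + α·Naₒ)/(Kᵢ + α·Naᵢ)].
10^(Vm/61.6) = 10^(-57.7/61.6) = 0.11569
So 0.11569·(Kᵢ + α·Naᵢ) = Kₒ + α·Naₒ → α = (0.11569·131.0 − 7.93) / (124.0 − 0.11569·25.3)
α = (15.16 − 7.93) / (124.0 − 2.927) = 7.226/121.1 = 0.05968

0.060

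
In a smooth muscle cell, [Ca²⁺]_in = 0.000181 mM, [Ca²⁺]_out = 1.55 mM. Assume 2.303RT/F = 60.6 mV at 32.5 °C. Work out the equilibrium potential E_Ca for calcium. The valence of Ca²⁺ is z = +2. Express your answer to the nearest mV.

E = (60.6/z) · log₁₀([Ca²⁺]_out/[Ca²⁺]_in) with z = +2.
= (60.6/2) · log₁₀(1.55/0.000181) = 30.30 · log₁₀(8564)
= 30.30 · (3.9327) = 119.16 mV

119 mV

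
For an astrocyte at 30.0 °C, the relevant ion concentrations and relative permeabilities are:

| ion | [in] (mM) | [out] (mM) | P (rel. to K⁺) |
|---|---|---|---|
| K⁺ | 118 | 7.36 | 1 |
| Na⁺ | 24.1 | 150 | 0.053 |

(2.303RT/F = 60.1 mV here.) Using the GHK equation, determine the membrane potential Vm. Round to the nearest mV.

-54 mV

Vm = 60.1 · log₁₀[(Σ P·[cation]ₒ + Σ P·[anion]ᵢ) / (Σ P·[cation]ᵢ + Σ P·[anion]ₒ)]
Numerator = 1×7.36 + 0.053×150 = 15.31
Denominator = 1×118 + 0.053×24.1 = 119.3
Vm = 60.1 · log₁₀(0.12836) = 60.1 × (-0.8916) = -53.58 mV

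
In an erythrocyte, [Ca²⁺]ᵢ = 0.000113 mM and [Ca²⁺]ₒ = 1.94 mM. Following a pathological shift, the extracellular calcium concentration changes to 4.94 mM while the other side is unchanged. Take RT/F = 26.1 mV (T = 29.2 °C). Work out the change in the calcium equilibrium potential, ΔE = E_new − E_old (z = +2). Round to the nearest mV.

12 mV

E_old = (26.1/2)·ln(1.94/0.000113) = 127.25 mV
E_new = (26.1/2)·ln(4.94/0.000113) = 139.45 mV
ΔE = 139.45 − (127.25) = 12.20 mV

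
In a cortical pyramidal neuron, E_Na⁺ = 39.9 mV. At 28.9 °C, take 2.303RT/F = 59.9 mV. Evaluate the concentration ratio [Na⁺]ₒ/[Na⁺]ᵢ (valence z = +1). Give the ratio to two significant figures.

4.6

log₁₀([out]/[in]) = E·z/(59.9) = 39.9 × 1 / 59.9 = 0.6661
[out]/[in] = 10^(0.6661) = 4.636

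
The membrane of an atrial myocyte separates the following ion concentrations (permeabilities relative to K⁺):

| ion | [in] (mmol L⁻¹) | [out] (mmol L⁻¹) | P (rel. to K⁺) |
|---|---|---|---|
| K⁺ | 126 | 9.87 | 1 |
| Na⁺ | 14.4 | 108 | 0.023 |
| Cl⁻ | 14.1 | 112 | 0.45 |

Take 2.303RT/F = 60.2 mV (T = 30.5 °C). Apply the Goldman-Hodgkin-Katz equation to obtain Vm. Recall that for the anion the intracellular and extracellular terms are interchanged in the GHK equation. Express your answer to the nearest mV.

-59 mV

Vm = 60.2 · log₁₀[(Σ P·[cation]ₒ + Σ P·[anion]ᵢ) / (Σ P·[cation]ᵢ + Σ P·[anion]ₒ)]
Numerator = 1×9.87 + 0.023×108 + 0.45×14.1 = 18.7
Denominator = 1×126 + 0.023×14.4 + 0.45×112 = 176.7
Vm = 60.2 · log₁₀(0.1058) = 60.2 × (-0.9755) = -58.72 mV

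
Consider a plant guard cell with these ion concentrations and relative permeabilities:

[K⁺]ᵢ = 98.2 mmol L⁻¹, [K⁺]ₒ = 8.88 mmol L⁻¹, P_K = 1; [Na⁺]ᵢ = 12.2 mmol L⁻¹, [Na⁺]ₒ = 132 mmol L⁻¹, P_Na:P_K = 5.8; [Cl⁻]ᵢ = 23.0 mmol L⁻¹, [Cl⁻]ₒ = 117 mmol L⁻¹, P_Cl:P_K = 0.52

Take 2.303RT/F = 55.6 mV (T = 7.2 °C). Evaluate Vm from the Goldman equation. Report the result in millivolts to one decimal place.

Vm = 55.6 · log₁₀[(Σ P·[cation]ₒ + Σ P·[anion]ᵢ) / (Σ P·[cation]ᵢ + Σ P·[anion]ₒ)]
Numerator = 1×8.88 + 5.8×132 + 0.52×23.0 = 786.4
Denominator = 1×98.2 + 5.8×12.2 + 0.52×117 = 229.8
Vm = 55.6 · log₁₀(3.4223) = 55.6 × (0.5343) = 29.71 mV

29.7 mV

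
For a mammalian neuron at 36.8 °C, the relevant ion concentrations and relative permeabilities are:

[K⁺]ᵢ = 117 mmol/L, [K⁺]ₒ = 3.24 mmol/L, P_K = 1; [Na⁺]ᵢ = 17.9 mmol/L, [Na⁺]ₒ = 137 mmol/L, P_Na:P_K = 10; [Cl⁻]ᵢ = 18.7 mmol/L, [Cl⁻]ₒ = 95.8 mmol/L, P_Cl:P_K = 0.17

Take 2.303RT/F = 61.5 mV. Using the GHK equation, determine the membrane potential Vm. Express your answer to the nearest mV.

40 mV

Vm = 61.5 · log₁₀[(Σ P·[cation]ₒ + Σ P·[anion]ᵢ) / (Σ P·[cation]ᵢ + Σ P·[anion]ₒ)]
Numerator = 1×3.24 + 10×137 + 0.17×18.7 = 1376
Denominator = 1×117 + 10×17.9 + 0.17×95.8 = 312.3
Vm = 61.5 · log₁₀(4.4076) = 61.5 × (0.6442) = 39.62 mV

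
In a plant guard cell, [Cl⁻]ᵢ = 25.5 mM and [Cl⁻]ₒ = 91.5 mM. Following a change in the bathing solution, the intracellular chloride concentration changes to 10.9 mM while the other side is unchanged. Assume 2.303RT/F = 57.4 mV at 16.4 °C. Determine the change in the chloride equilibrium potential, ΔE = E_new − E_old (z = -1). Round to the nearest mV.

E_old = (57.4/-1)·log₁₀(91.5/25.5) = -31.85 mV
E_new = (57.4/-1)·log₁₀(91.5/10.9) = -53.04 mV
ΔE = -53.04 − (-31.85) = -21.19 mV

-21 mV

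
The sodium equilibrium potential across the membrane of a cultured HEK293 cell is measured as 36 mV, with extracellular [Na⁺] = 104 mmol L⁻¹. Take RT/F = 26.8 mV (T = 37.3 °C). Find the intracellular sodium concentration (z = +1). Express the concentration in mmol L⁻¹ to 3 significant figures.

27.1 mmol L⁻¹

Nernst: E = (26.8/1) · ln([out]/[in]), so ln([out]/[in]) = 36.0 × 1 / 26.8 = 1.3433.
[out]/[in] = e^(1.3433) = 3.832.
[in] = 104 / 3.832 = 27.14 mmol L⁻¹.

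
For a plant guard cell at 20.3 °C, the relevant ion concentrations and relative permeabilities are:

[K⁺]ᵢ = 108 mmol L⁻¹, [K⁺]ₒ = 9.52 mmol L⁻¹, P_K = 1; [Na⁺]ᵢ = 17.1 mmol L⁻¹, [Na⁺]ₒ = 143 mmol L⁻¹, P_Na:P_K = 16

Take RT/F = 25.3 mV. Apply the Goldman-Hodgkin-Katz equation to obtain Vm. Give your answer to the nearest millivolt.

Vm = 25.3 · ln[(Σ P·[cation]ₒ + Σ P·[anion]ᵢ) / (Σ P·[cation]ᵢ + Σ P·[anion]ₒ)]
Numerator = 1×9.52 + 16×143 = 2298
Denominator = 1×108 + 16×17.1 = 381.6
Vm = 25.3 · ln(6.0208) = 25.3 × (1.7952) = 45.42 mV

45 mV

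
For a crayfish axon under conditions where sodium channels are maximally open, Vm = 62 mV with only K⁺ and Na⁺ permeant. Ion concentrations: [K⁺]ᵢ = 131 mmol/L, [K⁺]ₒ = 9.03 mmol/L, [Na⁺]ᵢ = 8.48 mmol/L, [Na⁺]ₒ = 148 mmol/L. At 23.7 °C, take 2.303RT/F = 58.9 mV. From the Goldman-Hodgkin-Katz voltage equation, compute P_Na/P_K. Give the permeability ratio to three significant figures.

28.1

Let α = P_Na/P_K. GHK: Vm = 58.9·log₁₀[(Kₒ + α·Naₒ)/(Kᵢ + α·Naᵢ)].
10^(Vm/58.9) = 10^(62.0/58.9) = 11.288
So 11.288·(Kᵢ + α·Naᵢ) = Kₒ + α·Naₒ → α = (11.288·131.0 − 9.03) / (148.0 − 11.288·8.48)
α = (1479 − 9.03) / (148.0 − 95.73) = 1470/52.27 = 28.12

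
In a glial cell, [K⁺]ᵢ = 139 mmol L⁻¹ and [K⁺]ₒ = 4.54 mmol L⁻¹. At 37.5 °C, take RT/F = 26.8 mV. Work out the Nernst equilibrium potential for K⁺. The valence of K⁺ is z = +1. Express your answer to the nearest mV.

E = (26.8/z) · ln([K⁺]_out/[K⁺]_in) with z = +1.
= (26.8/1) · ln(4.54/139) = 26.80 · ln(0.03266)
= 26.80 · (-3.4215) = -91.70 mV

-92 mV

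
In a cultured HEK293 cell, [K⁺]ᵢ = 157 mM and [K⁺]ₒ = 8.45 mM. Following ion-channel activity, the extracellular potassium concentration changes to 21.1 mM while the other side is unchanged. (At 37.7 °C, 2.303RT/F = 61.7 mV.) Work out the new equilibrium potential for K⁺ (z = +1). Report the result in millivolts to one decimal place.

-53.8 mV

After the shift: [K⁺]_out = 21.1, [K⁺]_in = 157 mM.
E_new = (61.7/1)·log₁₀(21.1/157) = 61.70 · (-0.8716) = -53.78 mV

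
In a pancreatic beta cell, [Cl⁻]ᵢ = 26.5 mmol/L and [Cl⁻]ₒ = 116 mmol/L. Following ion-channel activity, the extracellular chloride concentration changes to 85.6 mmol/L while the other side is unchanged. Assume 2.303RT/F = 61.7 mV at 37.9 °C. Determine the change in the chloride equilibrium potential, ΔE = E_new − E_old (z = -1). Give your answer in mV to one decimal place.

8.1 mV

E_old = (61.7/-1)·log₁₀(116/26.5) = -39.56 mV
E_new = (61.7/-1)·log₁₀(85.6/26.5) = -31.42 mV
ΔE = -31.42 − (-39.56) = 8.14 mV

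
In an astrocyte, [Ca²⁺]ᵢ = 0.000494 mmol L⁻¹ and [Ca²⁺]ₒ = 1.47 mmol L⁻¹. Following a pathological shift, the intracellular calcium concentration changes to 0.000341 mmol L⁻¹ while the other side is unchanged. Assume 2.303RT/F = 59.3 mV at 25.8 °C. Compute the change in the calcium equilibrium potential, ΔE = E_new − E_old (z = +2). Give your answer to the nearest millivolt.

E_old = (59.3/2)·log₁₀(1.47/0.000494) = 102.99 mV
E_new = (59.3/2)·log₁₀(1.47/0.000341) = 107.76 mV
ΔE = 107.76 − (102.99) = 4.77 mV

5 mV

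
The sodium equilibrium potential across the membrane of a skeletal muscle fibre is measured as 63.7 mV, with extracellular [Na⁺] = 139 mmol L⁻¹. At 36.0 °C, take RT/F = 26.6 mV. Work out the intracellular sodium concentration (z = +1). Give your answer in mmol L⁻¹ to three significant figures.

12.7 mmol L⁻¹

Nernst: E = (26.6/1) · ln([out]/[in]), so ln([out]/[in]) = 63.7 × 1 / 26.6 = 2.3947.
[out]/[in] = e^(2.3947) = 10.97.
[in] = 139 / 10.97 = 12.68 mmol L⁻¹.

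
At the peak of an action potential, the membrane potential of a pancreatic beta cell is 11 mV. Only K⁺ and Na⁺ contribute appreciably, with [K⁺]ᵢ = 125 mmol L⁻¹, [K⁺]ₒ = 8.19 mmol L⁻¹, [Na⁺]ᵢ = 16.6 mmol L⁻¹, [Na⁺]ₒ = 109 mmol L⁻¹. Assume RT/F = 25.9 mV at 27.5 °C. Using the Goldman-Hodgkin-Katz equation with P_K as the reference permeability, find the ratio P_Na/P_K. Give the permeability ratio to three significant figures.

2.19

Let α = P_Na/P_K. GHK: Vm = 25.9·ln[(Kₒ + α·Naₒ)/(Kᵢ + α·Naᵢ)].
e^(Vm/25.9) = e^(11.0/25.9) = 1.5291
So 1.5291·(Kᵢ + α·Naᵢ) = Kₒ + α·Naₒ → α = (1.5291·125.0 − 8.19) / (109.0 − 1.5291·16.6)
α = (191.1 − 8.19) / (109.0 − 25.38) = 183/83.62 = 2.188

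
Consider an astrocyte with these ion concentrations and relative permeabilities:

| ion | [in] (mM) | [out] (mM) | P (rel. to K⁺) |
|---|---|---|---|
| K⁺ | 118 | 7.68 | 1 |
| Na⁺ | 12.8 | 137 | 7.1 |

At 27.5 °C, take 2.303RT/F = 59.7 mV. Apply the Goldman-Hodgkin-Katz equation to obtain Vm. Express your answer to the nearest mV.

40 mV

Vm = 59.7 · log₁₀[(Σ P·[cation]ₒ + Σ P·[anion]ᵢ) / (Σ P·[cation]ᵢ + Σ P·[anion]ₒ)]
Numerator = 1×7.68 + 7.1×137 = 980.4
Denominator = 1×118 + 7.1×12.8 = 208.9
Vm = 59.7 · log₁₀(4.6935) = 59.7 × (0.6715) = 40.09 mV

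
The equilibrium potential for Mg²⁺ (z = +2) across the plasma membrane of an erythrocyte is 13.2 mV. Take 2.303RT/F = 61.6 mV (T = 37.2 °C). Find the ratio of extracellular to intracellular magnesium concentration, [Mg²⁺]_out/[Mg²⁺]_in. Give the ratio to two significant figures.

2.7

log₁₀([out]/[in]) = E·z/(61.6) = 13.2 × 2 / 61.6 = 0.4286
[out]/[in] = 10^(0.4286) = 2.683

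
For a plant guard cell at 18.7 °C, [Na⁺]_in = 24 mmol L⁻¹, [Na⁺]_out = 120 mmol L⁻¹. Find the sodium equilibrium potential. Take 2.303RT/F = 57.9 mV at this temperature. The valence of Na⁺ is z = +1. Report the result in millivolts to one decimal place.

E = (57.9/z) · log₁₀([Na⁺]_out/[Na⁺]_in) with z = +1.
= (57.9/1) · log₁₀(120/24) = 57.90 · log₁₀(5)
= 57.90 · (0.6990) = 40.47 mV

40.5 mV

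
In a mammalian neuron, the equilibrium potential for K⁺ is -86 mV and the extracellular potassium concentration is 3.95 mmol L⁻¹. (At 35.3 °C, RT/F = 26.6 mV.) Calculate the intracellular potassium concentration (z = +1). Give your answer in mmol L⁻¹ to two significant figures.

Nernst: E = (26.6/1) · ln([out]/[in]), so ln([out]/[in]) = -86.0 × 1 / 26.6 = -3.2331.
[out]/[in] = e^(-3.2331) = 0.03944.
[in] = 3.95 / 0.03944 = 100.2 mmol L⁻¹.

100 mmol L⁻¹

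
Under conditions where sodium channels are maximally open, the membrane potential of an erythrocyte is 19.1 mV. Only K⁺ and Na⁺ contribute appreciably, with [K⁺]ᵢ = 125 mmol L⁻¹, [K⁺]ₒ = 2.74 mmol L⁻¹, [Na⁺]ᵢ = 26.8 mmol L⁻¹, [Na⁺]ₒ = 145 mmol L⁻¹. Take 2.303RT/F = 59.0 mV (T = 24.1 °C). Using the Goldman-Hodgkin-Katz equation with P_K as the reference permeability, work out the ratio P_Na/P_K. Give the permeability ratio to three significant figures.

Let α = P_Na/P_K. GHK: Vm = 59.0·log₁₀[(Kₒ + α·Naₒ)/(Kᵢ + α·Naᵢ)].
10^(Vm/59.0) = 10^(19.1/59.0) = 2.1073
So 2.1073·(Kᵢ + α·Naᵢ) = Kₒ + α·Naₒ → α = (2.1073·125.0 − 2.74) / (145.0 − 2.1073·26.8)
α = (263.4 − 2.74) / (145.0 − 56.48) = 260.7/88.52 = 2.945

2.94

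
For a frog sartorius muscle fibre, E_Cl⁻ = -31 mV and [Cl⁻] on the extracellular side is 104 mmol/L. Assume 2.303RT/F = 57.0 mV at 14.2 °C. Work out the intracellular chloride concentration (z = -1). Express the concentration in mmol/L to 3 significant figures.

29.7 mmol/L

Nernst: E = (57.0/-1) · log₁₀([out]/[in]), so log₁₀([out]/[in]) = -31.0 × -1 / 57.0 = 0.5439.
[out]/[in] = 10^(0.5439) = 3.498.
[in] = 104 / 3.498 = 29.73 mmol/L.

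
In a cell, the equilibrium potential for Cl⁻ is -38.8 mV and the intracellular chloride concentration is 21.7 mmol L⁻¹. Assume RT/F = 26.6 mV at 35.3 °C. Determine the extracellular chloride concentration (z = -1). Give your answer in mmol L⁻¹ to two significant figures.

Nernst: E = (26.6/-1) · ln([out]/[in]), so ln([out]/[in]) = -38.8 × -1 / 26.6 = 1.4586.
[out]/[in] = e^(1.4586) = 4.3.
[out] = 4.3 × 21.7 = 93.31 mmol L⁻¹.

93 mmol L⁻¹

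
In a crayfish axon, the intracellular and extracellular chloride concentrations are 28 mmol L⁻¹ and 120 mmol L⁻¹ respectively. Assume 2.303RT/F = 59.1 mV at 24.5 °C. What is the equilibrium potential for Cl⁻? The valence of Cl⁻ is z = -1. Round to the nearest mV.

-37 mV

E = (59.1/z) · log₁₀([Cl⁻]_out/[Cl⁻]_in) with z = -1.
For an anion, dividing by z = -1 reverses the sign.
= (59.1/-1) · log₁₀(120/28) = -59.10 · log₁₀(4.286)
= -59.10 · (0.6320) = -37.35 mV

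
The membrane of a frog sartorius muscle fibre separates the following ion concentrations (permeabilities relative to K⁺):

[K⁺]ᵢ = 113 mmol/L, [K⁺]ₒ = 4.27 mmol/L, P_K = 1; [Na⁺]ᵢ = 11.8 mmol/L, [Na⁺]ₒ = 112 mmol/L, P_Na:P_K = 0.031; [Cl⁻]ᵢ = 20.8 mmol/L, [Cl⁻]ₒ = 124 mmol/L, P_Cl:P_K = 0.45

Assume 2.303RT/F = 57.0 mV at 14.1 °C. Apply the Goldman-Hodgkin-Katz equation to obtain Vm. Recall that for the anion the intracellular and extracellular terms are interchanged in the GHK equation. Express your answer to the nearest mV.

Vm = 57.0 · log₁₀[(Σ P·[cation]ₒ + Σ P·[anion]ᵢ) / (Σ P·[cation]ᵢ + Σ P·[anion]ₒ)]
Numerator = 1×4.27 + 0.031×112 + 0.45×20.8 = 17.1
Denominator = 1×113 + 0.031×11.8 + 0.45×124 = 169.2
Vm = 57.0 · log₁₀(0.1011) = 57.0 × (-0.9953) = -56.73 mV

-57 mV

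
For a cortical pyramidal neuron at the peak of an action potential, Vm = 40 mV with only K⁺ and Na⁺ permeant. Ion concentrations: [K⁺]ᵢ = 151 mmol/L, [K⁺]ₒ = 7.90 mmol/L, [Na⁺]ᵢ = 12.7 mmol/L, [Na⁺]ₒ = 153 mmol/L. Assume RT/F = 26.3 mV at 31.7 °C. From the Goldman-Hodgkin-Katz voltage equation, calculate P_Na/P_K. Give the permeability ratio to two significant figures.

Let α = P_Na/P_K. GHK: Vm = 26.3·ln[(Kₒ + α·Naₒ)/(Kᵢ + α·Naᵢ)].
e^(Vm/26.3) = e^(40.0/26.3) = 4.5764
So 4.5764·(Kᵢ + α·Naᵢ) = Kₒ + α·Naₒ → α = (4.5764·151.0 − 7.9) / (153.0 − 4.5764·12.7)
α = (691 − 7.9) / (153.0 − 58.12) = 683.1/94.88 = 7.2

7.2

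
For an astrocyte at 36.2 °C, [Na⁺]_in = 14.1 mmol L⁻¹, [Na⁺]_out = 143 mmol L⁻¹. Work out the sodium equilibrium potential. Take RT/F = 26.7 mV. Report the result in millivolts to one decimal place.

61.9 mV

E = (26.7/z) · ln([Na⁺]_out/[Na⁺]_in) with z = +1.
= (26.7/1) · ln(143/14.1) = 26.70 · ln(10.14)
= 26.70 · (2.3167) = 61.86 mV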